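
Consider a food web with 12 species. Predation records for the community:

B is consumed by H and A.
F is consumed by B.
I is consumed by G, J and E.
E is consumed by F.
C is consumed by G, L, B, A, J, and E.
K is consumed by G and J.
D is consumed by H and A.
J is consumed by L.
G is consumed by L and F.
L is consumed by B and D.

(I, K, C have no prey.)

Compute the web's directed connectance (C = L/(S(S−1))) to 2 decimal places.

The web has S = 12 species and L = 22 feeding links.
C = L / (S(S−1)) = 22 / 132 = 0.1667 ≈ 0.17.

C = 0.17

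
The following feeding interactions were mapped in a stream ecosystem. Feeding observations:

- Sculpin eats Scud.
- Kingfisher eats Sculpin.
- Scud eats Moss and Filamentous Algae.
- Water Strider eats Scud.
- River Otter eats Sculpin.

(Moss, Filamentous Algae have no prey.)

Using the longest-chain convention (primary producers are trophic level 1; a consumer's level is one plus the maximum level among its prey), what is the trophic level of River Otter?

Moss is a producer → level 1.
Scud eats Moss (level 1); other prey at levels: Filamentous Algae 1 → level 2.
Sculpin eats Scud → level 3.
River Otter eats Sculpin → level 4.

Trophic level 4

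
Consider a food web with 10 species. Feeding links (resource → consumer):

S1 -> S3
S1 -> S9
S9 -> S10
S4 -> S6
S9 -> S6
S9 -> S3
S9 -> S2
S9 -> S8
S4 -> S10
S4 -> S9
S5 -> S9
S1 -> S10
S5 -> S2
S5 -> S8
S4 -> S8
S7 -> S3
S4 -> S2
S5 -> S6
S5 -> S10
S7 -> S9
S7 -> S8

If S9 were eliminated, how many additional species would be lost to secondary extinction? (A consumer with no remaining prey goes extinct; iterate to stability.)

Remove S9.
Every predator of it retains at least one other prey: S8 still has S5, S4, S7; S6 still has S5, S4; S10 still has S5, S4, S1; S3 still has S7, S1; S2 still has S5, S4.
No consumer loses all prey, so no secondary extinctions occur.

0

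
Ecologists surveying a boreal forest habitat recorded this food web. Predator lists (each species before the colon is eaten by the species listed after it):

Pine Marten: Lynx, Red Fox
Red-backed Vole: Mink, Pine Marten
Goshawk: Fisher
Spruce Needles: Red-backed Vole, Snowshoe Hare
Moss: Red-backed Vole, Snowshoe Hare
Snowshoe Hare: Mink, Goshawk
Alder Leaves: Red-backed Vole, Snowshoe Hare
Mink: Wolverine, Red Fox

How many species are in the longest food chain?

4 species

One longest chain: Alder Leaves → Red-backed Vole → Mink → Wolverine.
It has 4 species and 3 links.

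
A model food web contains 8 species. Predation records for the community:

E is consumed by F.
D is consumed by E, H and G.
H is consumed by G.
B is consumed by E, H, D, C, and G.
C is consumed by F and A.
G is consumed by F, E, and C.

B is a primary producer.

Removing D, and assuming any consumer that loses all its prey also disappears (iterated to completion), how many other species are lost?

Remove D.
Every predator of it retains at least one other prey: H still has B; G still has B, H; E still has B, G.
No consumer loses all prey, so no secondary extinctions occur.

0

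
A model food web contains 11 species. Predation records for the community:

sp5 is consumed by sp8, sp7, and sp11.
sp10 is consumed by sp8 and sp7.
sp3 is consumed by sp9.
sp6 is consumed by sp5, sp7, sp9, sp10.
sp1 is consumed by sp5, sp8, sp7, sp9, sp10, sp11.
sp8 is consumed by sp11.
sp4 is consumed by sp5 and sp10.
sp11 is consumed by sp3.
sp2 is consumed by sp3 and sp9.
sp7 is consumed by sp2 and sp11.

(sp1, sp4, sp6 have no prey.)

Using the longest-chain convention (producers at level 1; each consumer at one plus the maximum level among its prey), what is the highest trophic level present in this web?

6

Producers (level 1): sp1, sp4, sp6.
sp1 → sp5 → sp7 → sp2 → sp3 → sp9 gives sp9 level 6.
No species has a prey at level 6, so no species reaches level 7.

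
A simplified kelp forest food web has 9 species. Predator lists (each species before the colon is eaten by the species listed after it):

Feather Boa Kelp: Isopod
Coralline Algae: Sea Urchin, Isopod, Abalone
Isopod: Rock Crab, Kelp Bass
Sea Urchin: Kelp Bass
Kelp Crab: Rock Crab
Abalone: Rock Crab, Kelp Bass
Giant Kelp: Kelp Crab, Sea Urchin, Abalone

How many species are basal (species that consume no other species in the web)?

3

Basal species (no prey listed): Feather Boa Kelp, Giant Kelp, Coralline Algae.
Count: 3.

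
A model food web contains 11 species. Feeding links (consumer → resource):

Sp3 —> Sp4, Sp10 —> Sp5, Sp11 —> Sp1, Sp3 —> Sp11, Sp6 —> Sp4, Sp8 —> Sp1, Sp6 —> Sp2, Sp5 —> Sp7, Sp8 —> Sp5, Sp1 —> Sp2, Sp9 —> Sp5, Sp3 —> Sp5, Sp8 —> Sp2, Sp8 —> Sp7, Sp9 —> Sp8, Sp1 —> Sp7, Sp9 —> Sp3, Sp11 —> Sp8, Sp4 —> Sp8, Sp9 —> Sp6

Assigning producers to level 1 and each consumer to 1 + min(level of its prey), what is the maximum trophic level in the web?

3

Producers (level 1): Sp2, Sp7.
Following each consumer down to its lowest-level prey: Sp7 → Sp5 → Sp10 (levels 1 through 3).
All prey of Sp10 (Sp5 2) are at level 2 or above, so Sp10 is at level 1 + 2 = 3.
Every consumer has at least one prey at level 2 or below, so none exceeds level 3.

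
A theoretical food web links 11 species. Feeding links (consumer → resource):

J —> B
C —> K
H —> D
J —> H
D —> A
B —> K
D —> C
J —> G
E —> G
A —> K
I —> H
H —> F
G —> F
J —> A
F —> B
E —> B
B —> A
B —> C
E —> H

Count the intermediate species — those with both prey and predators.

7

Intermediate species (has both prey and predators): C, A, B, D, F, H, G.
Count: 7.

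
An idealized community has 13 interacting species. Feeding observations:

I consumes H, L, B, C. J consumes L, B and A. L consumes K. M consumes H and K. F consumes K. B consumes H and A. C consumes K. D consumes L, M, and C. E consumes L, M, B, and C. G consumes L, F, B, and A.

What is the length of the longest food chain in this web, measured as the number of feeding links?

2 links

One longest chain: H → B → I.
It has 3 species and 2 links.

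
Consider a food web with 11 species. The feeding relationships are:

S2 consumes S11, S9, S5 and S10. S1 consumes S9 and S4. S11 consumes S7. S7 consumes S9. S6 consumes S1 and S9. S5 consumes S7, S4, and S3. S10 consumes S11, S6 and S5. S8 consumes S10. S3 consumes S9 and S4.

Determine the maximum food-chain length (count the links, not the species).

4 links

One longest chain: S9 → S7 → S11 → S10 → S8.
It has 5 species and 4 links.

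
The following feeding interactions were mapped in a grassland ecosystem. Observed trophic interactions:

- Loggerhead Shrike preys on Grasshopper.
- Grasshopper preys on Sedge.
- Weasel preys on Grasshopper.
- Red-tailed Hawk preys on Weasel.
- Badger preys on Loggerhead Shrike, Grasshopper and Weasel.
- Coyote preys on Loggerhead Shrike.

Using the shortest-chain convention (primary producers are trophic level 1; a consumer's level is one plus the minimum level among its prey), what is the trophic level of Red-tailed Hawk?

Sedge is a producer → level 1.
Grasshopper eats Sedge → level 2.
Weasel eats Grasshopper → level 3.
Red-tailed Hawk eats Weasel → level 4.
No prey of Red-tailed Hawk is below level 3, so 4 is the minimum.

Trophic level 4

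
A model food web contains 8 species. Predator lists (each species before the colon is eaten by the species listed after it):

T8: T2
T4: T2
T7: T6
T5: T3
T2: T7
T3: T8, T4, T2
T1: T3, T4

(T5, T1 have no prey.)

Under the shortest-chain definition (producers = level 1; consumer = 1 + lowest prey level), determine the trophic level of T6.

T5 is a producer → level 1.
T3 eats T5 → level 2.
T2 eats T3 → level 3.
T7 eats T2 → level 4.
T6 eats T7 → level 5.
No prey of T6 is below level 4, so 5 is the minimum.

Trophic level 5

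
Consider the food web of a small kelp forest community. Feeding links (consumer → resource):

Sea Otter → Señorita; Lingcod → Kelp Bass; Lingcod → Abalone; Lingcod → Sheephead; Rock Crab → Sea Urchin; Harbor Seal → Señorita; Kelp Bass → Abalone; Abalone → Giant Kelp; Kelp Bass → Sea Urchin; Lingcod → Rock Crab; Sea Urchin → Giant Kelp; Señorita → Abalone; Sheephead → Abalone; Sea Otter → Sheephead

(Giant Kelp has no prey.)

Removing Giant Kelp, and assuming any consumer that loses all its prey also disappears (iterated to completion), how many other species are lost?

Remove Giant Kelp.
Round 1: Sea Urchin (all prey gone), Abalone (all prey gone) → extinct.
Round 2: Kelp Bass (all prey gone), Rock Crab (all prey gone), Sheephead (all prey gone), Señorita (all prey gone) → extinct.
Round 3: Lingcod (all prey gone), Sea Otter (all prey gone), Harbor Seal (all prey gone) → extinct.
No further losses. Total secondary extinctions: 9.

9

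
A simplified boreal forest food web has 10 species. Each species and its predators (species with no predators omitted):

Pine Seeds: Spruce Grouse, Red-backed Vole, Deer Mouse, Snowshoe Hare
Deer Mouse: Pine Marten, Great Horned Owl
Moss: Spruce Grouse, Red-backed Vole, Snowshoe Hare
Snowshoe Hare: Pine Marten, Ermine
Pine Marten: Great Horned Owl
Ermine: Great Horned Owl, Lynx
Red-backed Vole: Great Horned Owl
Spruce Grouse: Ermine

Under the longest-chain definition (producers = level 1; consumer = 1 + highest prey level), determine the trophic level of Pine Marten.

Trophic level 3

Pine Seeds is a producer → level 1.
Deer Mouse eats Pine Seeds → level 2.
Pine Marten eats Deer Mouse (level 2); other prey at levels: Snowshoe Hare 2 → level 3.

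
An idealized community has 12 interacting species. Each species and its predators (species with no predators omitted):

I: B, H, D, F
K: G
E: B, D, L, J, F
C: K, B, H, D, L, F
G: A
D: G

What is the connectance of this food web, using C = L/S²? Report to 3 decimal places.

C = 0.125

The web has S = 12 species and L = 18 feeding links.
C = L / S² = 18 / 144 = 0.1250 ≈ 0.125.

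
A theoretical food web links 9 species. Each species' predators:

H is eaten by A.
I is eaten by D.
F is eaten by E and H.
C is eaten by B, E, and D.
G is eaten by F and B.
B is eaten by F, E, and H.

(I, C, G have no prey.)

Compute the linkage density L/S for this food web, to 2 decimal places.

L/S = 1.33

There are L = 12 links among S = 9 species.
L/S = 12/9 = 1.3333 ≈ 1.33.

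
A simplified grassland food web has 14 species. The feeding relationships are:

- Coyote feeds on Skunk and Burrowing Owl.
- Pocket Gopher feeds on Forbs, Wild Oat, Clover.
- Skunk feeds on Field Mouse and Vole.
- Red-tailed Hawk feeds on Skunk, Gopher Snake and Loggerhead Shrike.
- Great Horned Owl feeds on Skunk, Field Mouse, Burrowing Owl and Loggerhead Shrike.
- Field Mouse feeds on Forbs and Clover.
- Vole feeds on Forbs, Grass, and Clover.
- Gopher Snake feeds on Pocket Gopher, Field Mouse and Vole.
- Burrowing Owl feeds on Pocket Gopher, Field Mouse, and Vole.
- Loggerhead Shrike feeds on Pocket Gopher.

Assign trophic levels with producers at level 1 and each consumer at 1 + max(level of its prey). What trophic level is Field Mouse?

Forbs is a producer → level 1.
Field Mouse eats Forbs (level 1); other prey at levels: Clover 1 → level 2.

Trophic level 2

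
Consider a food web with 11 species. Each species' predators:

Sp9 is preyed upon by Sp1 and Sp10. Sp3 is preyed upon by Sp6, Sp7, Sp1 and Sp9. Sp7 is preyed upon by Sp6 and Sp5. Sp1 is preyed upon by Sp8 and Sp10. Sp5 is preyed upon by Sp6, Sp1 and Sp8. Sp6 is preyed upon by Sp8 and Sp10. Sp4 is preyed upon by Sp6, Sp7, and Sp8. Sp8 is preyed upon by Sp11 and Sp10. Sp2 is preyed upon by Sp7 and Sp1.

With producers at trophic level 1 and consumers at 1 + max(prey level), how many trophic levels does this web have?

6

Producers (level 1): Sp3, Sp2, Sp4.
Sp3 → Sp7 → Sp5 → Sp6 → Sp8 → Sp11 gives Sp11 level 6.
No species has a prey at level 6, so no species reaches level 7.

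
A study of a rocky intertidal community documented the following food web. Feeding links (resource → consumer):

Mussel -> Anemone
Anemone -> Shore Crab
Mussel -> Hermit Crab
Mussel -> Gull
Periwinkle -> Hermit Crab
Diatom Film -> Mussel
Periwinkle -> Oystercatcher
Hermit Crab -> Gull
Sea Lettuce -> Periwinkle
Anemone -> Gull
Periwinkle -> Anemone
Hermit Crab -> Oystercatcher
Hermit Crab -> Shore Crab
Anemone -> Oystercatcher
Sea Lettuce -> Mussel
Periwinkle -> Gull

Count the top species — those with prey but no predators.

Top species (has prey, but nothing eats it): Oystercatcher, Shore Crab, Gull.
Count: 3.

3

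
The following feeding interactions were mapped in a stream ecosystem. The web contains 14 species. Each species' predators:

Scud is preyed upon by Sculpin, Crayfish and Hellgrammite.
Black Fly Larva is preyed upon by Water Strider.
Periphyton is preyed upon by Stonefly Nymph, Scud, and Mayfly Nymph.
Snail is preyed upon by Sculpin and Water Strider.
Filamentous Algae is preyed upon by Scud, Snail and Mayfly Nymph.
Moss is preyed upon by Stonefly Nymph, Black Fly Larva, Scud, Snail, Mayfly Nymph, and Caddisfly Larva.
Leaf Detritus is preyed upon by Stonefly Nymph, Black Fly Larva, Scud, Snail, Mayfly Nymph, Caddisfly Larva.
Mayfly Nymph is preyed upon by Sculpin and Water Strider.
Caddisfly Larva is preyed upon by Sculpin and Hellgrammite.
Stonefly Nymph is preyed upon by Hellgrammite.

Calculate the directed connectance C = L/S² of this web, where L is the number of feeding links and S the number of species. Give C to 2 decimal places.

The web has S = 14 species and L = 29 feeding links.
C = L / S² = 29 / 196 = 0.1480 ≈ 0.15.

C = 0.15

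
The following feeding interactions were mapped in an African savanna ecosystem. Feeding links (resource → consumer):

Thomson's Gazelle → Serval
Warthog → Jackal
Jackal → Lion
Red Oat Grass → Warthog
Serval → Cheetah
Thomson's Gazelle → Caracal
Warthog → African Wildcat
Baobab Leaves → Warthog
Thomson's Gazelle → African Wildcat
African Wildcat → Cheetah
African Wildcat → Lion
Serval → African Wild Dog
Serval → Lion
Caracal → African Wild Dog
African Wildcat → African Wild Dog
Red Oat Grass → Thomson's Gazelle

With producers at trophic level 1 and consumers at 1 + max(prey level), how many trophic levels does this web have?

Producers (level 1): Red Oat Grass, Baobab Leaves.
Red Oat Grass → Thomson's Gazelle → Serval → Cheetah gives Cheetah level 4.
No species has a prey at level 4, so no species reaches level 5.

4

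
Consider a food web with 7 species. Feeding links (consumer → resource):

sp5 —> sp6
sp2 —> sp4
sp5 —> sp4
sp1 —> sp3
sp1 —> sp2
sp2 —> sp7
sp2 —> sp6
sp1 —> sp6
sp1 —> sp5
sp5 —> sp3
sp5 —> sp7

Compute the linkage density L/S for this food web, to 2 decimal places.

L/S = 1.57

There are L = 11 links among S = 7 species.
L/S = 11/7 = 1.5714 ≈ 1.57.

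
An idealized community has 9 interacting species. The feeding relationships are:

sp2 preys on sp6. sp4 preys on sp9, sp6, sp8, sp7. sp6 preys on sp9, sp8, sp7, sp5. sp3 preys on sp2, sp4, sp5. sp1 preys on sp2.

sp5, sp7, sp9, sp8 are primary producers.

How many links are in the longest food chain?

One longest chain: sp5 → sp6 → sp2 → sp1.
It has 4 species and 3 links.

3 links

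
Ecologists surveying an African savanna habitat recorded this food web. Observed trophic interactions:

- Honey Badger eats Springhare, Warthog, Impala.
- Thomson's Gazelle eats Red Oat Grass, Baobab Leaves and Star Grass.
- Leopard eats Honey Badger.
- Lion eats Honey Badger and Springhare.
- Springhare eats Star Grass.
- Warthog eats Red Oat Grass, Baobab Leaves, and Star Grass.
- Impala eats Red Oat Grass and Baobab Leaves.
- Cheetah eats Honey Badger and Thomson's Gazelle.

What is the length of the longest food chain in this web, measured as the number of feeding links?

One longest chain: Red Oat Grass → Warthog → Honey Badger → Cheetah.
It has 4 species and 3 links.

3 links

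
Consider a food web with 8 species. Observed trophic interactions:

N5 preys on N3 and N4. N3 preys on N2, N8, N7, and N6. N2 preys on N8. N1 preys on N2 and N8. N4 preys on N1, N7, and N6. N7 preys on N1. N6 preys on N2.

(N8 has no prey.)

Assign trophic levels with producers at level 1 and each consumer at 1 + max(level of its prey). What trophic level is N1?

N8 is a producer → level 1.
N2 eats N8 → level 2.
N1 eats N2 (level 2); other prey at levels: N8 1 → level 3.

Trophic level 3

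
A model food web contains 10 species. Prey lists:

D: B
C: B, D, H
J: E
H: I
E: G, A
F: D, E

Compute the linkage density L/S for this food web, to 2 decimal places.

L/S = 1.00

There are L = 10 links among S = 10 species.
L/S = 10/10 = 1.0000 ≈ 1.00.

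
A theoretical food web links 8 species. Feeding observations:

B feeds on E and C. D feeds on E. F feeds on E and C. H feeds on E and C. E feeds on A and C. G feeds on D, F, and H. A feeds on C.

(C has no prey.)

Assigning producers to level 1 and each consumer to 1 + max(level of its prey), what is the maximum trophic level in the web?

5

Producers (level 1): C.
C → A → E → D → G gives G level 5.
No species has a prey at level 5, so no species reaches level 6.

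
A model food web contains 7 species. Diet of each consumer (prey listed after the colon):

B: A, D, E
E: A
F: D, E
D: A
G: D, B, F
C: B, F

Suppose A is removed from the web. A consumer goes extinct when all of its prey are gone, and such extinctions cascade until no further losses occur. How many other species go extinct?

Remove A.
Round 1: D (all prey gone), E (all prey gone) → extinct.
Round 2: B (all prey gone), F (all prey gone) → extinct.
Round 3: C (all prey gone), G (all prey gone) → extinct.
No further losses. Total secondary extinctions: 6.

6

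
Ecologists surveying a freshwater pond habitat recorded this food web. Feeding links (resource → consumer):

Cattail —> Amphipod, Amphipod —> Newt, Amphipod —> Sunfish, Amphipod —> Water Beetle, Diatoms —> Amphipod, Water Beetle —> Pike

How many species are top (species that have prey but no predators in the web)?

3

Top species (has prey, but nothing eats it): Sunfish, Newt, Pike.
Count: 3.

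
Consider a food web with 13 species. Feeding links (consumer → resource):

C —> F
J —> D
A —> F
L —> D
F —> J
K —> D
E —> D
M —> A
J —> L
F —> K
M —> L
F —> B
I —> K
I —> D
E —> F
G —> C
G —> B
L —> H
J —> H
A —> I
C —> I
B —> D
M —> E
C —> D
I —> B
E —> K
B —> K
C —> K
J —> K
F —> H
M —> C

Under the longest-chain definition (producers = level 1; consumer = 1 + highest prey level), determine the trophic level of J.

Trophic level 3

H is a producer → level 1.
L eats H (level 1); other prey at levels: D 1 → level 2.
J eats L (level 2); other prey at levels: H 1, D 1, K 2 → level 3.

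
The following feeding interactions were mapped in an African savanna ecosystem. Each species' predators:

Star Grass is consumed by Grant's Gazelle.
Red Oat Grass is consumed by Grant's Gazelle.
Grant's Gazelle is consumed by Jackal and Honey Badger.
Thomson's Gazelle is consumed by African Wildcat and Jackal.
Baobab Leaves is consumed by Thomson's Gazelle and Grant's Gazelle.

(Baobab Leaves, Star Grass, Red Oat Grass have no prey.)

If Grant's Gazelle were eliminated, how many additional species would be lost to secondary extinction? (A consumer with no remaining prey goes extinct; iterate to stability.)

1

Remove Grant's Gazelle.
Round 1: Honey Badger (all prey gone) → extinct.
No further losses. Total secondary extinctions: 1.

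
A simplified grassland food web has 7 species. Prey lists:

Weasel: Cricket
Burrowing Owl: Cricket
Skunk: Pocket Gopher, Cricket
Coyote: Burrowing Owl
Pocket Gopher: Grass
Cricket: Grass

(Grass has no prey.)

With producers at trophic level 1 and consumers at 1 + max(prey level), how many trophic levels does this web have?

Producers (level 1): Grass.
Grass → Cricket → Burrowing Owl → Coyote gives Coyote level 4.
No species has a prey at level 4, so no species reaches level 5.

4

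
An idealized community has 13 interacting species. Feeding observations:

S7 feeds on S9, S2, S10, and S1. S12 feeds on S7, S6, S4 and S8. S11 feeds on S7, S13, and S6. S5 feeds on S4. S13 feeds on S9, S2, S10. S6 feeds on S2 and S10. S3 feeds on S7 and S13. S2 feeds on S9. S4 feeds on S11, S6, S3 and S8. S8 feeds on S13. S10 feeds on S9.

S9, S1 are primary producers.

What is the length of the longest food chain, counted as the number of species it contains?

One longest chain: S9 → S2 → S13 → S3 → S4 → S12.
It has 6 species and 5 links.

6 species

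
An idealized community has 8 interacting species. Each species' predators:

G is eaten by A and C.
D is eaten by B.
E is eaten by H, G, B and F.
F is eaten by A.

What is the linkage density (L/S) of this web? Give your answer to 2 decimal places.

L/S = 1.00

There are L = 8 links among S = 8 species.
L/S = 8/8 = 1.0000 ≈ 1.00.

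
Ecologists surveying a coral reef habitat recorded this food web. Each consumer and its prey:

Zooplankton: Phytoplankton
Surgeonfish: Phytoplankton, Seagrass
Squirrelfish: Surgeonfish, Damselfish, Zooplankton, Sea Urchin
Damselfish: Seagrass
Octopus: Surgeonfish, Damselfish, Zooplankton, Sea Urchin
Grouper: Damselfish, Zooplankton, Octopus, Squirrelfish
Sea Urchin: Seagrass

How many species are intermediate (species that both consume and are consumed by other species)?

6

Intermediate species (has both prey and predators): Surgeonfish, Damselfish, Zooplankton, Sea Urchin, Octopus, Squirrelfish.
Count: 6.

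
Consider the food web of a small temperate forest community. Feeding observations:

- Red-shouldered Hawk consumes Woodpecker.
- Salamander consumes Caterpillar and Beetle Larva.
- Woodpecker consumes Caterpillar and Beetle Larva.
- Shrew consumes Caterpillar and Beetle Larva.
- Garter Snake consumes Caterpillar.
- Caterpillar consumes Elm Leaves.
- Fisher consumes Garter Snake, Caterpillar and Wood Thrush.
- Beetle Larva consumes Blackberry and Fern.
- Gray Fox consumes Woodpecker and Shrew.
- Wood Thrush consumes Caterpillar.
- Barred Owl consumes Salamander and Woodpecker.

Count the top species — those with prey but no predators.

4

Top species (has prey, but nothing eats it): Gray Fox, Red-shouldered Hawk, Barred Owl, Fisher.
Count: 4.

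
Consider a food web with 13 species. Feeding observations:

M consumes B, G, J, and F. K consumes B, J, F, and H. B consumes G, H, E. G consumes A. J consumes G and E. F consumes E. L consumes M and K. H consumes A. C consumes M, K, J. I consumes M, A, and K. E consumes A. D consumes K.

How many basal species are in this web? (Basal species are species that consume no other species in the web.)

1

Basal species (no prey listed): A.
Count: 1.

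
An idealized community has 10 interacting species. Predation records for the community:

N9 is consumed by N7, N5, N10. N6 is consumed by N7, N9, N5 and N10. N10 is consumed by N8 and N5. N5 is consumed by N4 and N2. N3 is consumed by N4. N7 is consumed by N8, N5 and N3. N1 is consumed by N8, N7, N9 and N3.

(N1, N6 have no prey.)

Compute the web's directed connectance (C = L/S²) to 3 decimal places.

C = 0.190

The web has S = 10 species and L = 19 feeding links.
C = L / S² = 19 / 100 = 0.1900 ≈ 0.190.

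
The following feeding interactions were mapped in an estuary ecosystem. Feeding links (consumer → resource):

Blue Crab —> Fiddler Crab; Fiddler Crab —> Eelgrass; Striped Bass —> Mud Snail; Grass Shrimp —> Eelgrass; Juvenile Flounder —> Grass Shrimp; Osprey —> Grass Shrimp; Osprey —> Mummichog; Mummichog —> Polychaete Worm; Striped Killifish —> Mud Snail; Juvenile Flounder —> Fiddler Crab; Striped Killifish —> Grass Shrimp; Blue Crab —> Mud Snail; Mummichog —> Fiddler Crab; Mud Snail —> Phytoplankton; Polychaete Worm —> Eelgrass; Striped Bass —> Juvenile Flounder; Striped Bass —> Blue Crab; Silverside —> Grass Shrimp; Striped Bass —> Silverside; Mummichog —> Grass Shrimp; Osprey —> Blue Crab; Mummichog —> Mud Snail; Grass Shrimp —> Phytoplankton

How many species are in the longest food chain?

4 species

One longest chain: Eelgrass → Polychaete Worm → Mummichog → Osprey.
It has 4 species and 3 links.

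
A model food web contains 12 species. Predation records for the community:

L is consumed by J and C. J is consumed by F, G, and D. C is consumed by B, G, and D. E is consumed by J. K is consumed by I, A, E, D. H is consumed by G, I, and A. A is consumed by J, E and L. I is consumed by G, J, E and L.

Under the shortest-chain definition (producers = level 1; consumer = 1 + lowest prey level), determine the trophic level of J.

H is a producer → level 1.
A eats H → level 2.
J eats A → level 3.
No prey of J is below level 2, so 3 is the minimum.

Trophic level 3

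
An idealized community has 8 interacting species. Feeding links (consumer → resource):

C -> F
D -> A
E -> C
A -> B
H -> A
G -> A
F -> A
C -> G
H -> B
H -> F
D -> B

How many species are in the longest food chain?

5 species

One longest chain: B → A → G → C → E.
It has 5 species and 4 links.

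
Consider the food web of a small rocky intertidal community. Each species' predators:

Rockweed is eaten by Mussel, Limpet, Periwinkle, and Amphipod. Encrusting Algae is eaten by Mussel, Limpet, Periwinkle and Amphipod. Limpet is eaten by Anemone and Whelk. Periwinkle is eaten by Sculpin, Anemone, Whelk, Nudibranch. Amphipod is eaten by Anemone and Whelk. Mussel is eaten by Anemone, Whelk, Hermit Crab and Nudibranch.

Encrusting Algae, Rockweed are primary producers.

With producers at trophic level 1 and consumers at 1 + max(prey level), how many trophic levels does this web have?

3

Producers (level 1): Encrusting Algae, Rockweed.
Encrusting Algae → Periwinkle → Nudibranch gives Nudibranch level 3.
No species has a prey at level 3, so no species reaches level 4.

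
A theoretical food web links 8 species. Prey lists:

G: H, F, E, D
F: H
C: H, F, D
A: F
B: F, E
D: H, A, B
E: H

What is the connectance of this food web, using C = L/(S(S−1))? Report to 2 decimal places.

C = 0.27

The web has S = 8 species and L = 15 feeding links.
C = L / (S(S−1)) = 15 / 56 = 0.2679 ≈ 0.27.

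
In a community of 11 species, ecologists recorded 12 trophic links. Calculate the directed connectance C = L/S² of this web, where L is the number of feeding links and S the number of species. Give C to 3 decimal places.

C = 0.099

The web has S = 11 species and L = 12 feeding links.
C = L / S² = 12 / 121 = 0.0992 ≈ 0.099.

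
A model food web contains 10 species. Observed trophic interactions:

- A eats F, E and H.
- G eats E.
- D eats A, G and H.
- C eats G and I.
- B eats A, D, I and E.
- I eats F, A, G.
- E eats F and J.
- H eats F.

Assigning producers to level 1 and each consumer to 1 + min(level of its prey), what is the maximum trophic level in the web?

Producers (level 1): F, J.
Following each consumer down to its lowest-level prey: F → E → G (levels 1 through 3).
All prey of G (E 2) are at level 2 or above, so G is at level 1 + 2 = 3.
Every consumer has at least one prey at level 2 or below, so none exceeds level 3.

3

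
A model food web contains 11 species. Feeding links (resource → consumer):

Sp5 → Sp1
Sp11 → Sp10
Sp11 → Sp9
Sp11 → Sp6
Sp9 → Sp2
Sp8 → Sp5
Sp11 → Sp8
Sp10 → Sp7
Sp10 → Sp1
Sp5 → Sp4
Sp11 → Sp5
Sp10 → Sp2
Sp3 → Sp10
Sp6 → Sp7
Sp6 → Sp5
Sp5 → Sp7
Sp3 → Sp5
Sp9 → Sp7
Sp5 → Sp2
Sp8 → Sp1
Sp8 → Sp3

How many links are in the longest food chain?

One longest chain: Sp11 → Sp8 → Sp3 → Sp5 → Sp4.
It has 5 species and 4 links.

4 links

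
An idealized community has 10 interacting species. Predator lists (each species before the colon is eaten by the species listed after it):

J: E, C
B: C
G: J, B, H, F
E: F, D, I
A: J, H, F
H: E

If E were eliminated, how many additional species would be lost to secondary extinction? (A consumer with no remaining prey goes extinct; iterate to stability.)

Remove E.
Round 1: D (all prey gone), I (all prey gone) → extinct.
No further losses. Total secondary extinctions: 2.

2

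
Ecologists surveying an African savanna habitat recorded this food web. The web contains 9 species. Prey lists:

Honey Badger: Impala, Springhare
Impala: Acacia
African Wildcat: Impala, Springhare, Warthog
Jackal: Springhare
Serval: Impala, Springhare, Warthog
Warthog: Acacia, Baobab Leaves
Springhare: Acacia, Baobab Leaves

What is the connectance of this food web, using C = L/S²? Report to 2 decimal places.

The web has S = 9 species and L = 14 feeding links.
C = L / S² = 14 / 81 = 0.1728 ≈ 0.17.

C = 0.17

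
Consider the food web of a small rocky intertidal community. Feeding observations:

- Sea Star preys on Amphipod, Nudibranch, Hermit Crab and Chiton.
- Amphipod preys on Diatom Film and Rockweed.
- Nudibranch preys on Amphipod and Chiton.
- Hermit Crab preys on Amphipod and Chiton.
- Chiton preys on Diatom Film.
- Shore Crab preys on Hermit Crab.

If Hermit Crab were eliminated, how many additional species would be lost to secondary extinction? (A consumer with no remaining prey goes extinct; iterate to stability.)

Remove Hermit Crab.
Round 1: Shore Crab (all prey gone) → extinct.
No further losses. Total secondary extinctions: 1.

1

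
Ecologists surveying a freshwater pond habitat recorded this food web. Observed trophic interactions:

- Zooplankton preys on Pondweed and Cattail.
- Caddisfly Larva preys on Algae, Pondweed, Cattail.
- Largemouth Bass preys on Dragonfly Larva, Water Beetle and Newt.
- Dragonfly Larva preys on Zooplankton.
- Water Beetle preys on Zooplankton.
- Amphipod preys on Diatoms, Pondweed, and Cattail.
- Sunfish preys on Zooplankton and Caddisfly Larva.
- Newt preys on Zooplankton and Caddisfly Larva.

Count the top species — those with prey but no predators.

Top species (has prey, but nothing eats it): Amphipod, Sunfish, Largemouth Bass.
Count: 3.

3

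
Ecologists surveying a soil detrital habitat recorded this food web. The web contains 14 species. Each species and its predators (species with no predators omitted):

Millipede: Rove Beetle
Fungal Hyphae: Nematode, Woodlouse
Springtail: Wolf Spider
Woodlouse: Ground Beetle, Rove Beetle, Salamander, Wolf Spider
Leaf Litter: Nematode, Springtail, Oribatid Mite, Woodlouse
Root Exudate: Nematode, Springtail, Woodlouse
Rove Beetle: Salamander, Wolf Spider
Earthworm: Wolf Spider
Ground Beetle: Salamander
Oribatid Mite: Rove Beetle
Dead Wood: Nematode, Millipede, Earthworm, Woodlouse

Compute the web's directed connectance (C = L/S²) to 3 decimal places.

The web has S = 14 species and L = 24 feeding links.
C = L / S² = 24 / 196 = 0.1224 ≈ 0.122.

C = 0.122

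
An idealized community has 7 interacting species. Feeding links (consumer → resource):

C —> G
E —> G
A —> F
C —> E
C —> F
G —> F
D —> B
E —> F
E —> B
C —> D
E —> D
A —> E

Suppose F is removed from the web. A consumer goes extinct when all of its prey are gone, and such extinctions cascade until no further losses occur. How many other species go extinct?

1

Remove F.
Round 1: G (all prey gone) → extinct.
No further losses. Total secondary extinctions: 1.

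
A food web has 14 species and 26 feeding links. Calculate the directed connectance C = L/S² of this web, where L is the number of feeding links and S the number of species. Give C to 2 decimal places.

The web has S = 14 species and L = 26 feeding links.
C = L / S² = 26 / 196 = 0.1327 ≈ 0.13.

C = 0.13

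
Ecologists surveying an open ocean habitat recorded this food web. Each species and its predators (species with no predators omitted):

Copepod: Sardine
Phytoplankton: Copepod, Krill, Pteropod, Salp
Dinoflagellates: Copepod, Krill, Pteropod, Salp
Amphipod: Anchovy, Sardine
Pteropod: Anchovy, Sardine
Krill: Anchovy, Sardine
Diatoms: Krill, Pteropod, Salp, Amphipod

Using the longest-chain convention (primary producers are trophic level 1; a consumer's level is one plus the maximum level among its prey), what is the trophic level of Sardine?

Trophic level 3

Phytoplankton is a producer → level 1.
Copepod eats Phytoplankton (level 1); other prey at levels: Dinoflagellates 1 → level 2.
Sardine eats Copepod (level 2); other prey at levels: Krill 2, Pteropod 2, Amphipod 2 → level 3.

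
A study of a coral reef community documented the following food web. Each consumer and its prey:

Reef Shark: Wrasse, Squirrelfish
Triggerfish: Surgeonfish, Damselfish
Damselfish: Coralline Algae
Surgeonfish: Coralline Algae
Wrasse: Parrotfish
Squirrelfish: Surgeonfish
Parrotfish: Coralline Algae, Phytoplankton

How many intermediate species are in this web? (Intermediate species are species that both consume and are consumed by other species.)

5

Intermediate species (has both prey and predators): Surgeonfish, Damselfish, Parrotfish, Wrasse, Squirrelfish.
Count: 5.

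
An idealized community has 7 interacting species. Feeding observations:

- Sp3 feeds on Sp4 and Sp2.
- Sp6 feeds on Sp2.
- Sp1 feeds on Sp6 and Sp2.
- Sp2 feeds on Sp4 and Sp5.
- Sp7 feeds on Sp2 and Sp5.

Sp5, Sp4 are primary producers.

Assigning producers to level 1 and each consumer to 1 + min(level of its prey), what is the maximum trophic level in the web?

Producers (level 1): Sp5, Sp4.
Following each consumer down to its lowest-level prey: Sp5 → Sp2 → Sp1 (levels 1 through 3).
All prey of Sp1 (Sp2 2, Sp6 3) are at level 2 or above, so Sp1 is at level 1 + 2 = 3.
Every consumer has at least one prey at level 2 or below, so none exceeds level 3.

3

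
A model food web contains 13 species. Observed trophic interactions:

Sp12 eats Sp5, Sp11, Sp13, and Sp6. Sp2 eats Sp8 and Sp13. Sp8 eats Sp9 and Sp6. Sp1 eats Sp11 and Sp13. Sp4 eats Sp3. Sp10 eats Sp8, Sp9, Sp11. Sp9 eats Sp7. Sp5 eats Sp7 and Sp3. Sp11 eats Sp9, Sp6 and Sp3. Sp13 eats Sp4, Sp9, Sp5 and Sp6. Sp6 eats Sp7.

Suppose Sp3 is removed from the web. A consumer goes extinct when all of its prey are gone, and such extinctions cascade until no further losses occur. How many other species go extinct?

Remove Sp3.
Round 1: Sp4 (all prey gone) → extinct.
No further losses. Total secondary extinctions: 1.

1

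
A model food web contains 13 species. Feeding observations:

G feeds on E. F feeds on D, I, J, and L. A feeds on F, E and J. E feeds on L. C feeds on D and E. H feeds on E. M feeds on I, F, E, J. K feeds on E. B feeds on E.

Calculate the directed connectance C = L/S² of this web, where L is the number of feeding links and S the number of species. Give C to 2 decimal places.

The web has S = 13 species and L = 18 feeding links.
C = L / S² = 18 / 169 = 0.1065 ≈ 0.11.

C = 0.11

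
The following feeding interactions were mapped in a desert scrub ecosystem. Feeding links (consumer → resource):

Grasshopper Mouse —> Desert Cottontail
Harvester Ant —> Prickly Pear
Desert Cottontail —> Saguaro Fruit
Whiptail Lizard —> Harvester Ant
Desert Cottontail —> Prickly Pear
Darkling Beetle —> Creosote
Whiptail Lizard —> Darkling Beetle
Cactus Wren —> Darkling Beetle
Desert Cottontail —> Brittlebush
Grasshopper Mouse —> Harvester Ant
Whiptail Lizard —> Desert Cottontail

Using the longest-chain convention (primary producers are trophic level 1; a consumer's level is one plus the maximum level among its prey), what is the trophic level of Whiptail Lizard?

Trophic level 3

Prickly Pear is a producer → level 1.
Harvester Ant eats Prickly Pear → level 2.
Whiptail Lizard eats Harvester Ant (level 2); other prey at levels: Darkling Beetle 2, Desert Cottontail 2 → level 3.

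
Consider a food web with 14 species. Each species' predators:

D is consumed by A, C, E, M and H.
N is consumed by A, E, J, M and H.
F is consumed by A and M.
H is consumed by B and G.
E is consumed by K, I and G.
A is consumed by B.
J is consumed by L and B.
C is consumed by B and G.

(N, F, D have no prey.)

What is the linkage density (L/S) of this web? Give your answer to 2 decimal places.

L/S = 1.57

There are L = 22 links among S = 14 species.
L/S = 22/14 = 1.5714 ≈ 1.57.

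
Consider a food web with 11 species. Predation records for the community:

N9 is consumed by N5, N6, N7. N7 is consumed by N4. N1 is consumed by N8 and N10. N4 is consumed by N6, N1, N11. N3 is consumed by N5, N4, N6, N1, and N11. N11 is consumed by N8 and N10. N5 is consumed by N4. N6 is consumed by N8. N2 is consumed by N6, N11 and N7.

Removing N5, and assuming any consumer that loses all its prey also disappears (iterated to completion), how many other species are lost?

0

Remove N5.
Every predator of it retains at least one other prey: N4 still has N3, N7.
No consumer loses all prey, so no secondary extinctions occur.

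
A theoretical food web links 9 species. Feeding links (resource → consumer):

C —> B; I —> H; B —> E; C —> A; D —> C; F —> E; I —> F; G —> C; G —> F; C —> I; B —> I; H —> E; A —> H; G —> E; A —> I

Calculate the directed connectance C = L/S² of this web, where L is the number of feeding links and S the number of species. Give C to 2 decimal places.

C = 0.19

The web has S = 9 species and L = 15 feeding links.
C = L / S² = 15 / 81 = 0.1852 ≈ 0.19.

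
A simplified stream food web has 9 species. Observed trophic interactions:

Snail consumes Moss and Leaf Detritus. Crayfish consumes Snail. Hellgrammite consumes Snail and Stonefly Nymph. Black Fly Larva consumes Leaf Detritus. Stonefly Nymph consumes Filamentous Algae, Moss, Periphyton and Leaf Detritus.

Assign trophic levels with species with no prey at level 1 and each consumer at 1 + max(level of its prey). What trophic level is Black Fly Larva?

Leaf Detritus has no prey (basal) → level 1.
Black Fly Larva eats Leaf Detritus → level 2.

Trophic level 2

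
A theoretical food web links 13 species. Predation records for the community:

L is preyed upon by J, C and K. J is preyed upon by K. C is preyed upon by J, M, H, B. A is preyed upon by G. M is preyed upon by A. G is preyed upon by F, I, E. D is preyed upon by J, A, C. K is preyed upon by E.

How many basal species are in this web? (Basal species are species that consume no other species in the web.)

Basal species (no prey listed): D, L.
Count: 2.

2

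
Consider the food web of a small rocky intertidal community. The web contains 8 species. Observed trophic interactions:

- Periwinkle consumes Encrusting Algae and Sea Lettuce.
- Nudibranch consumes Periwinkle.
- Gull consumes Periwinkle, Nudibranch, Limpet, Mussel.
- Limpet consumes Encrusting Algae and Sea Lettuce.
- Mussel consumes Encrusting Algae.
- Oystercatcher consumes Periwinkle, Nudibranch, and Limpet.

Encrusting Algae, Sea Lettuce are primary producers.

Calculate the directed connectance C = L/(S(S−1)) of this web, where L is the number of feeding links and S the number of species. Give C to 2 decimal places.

C = 0.23

The web has S = 8 species and L = 13 feeding links.
C = L / (S(S−1)) = 13 / 56 = 0.2321 ≈ 0.23.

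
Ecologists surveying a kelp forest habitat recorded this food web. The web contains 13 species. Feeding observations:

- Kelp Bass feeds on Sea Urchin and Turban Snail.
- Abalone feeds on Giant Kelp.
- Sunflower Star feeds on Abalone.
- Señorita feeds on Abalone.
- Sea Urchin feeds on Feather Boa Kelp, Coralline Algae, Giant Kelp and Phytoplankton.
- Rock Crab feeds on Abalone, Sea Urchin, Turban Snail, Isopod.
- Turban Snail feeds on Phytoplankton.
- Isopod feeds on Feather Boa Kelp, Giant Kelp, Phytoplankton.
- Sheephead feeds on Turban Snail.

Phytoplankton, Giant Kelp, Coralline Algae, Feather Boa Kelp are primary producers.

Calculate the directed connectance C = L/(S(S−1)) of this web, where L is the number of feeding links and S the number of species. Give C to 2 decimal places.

C = 0.12

The web has S = 13 species and L = 18 feeding links.
C = L / (S(S−1)) = 18 / 156 = 0.1154 ≈ 0.12.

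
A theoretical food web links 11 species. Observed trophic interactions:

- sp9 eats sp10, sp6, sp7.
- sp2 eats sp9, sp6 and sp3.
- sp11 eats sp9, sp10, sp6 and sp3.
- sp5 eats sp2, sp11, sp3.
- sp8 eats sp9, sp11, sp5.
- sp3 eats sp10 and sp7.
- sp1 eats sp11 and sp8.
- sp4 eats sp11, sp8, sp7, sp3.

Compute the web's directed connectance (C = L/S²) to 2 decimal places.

C = 0.20

The web has S = 11 species and L = 24 feeding links.
C = L / S² = 24 / 121 = 0.1983 ≈ 0.20.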